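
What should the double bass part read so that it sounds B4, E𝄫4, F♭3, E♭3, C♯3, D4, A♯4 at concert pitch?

B5 Ebb5 Fb4 Eb4 C#4 D5 A#5

The double bass sounds a perfect octave below written, so the written part must be a perfect octave above concert — transpose each note up.
B4 gives B5
Ebb4 gives Ebb5
Fb3 gives Fb4
Eb3 gives Eb4
C#3 gives C#4
D4 gives D5
A#4 gives A#5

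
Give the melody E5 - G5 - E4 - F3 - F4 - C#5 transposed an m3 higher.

G5 Bb5 G4 Ab3 Ab4 E5

E5 becomes G5
G5 becomes Bb5
E4 becomes G4
F3 becomes Ab3
F4 becomes Ab4
C#5 becomes E5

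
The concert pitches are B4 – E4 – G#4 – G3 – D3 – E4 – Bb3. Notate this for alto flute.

Written C4 sounds as G3 on the alto flute, so concert pitches are written a perfect fourth up.
B4 → E5
E4 → A4
G#4 → C#5
G3 → C4
D3 → G3
E4 → A4
Bb3 → Eb4

E5 A4 C#5 C4 G3 A4 Eb4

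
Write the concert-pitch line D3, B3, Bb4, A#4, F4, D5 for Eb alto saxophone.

B3 G#4 G5 F##5 D5 B5

The Eb alto saxophone sounds a major sixth below written, so the written part must be a major sixth above concert — transpose each note up.
D3 → B3
B3 → G#4
Bb4 → G5
A#4 → F##5
F4 → D5
D5 → B5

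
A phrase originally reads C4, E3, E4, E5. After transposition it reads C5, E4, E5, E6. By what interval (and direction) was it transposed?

From C4 to C5 is 8 letter names — an octave of some quality.
C4 to C5 is 12 semitones, which makes it a perfect octave; the second version is higher, so the direction is up.
Checking another pair — E5 → E6 — gives the same interval.

up a perfect octave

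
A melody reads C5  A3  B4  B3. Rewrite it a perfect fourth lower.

G4 E3 F#4 F#3

C5 -> G4
A3 -> E3
B4 -> F#4
B3 -> F#3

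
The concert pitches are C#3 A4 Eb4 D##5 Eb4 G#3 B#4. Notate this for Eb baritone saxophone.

A#4 F#6 C6 B##6 C6 E#5 G##6

The Eb baritone saxophone sounds a major thirteenth below written, so the written part must be a major thirteenth above concert — transpose each note up.
C#3 → A#4
A4 → F#6
Eb4 → C6
D##5 → B##6
Eb4 → C6
G#3 → E#5
B#4 → G##6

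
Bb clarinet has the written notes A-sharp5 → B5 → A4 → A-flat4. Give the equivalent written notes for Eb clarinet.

First find concert pitch: the Bb clarinet sounds a major second below written, so A-sharp5 B5 A4 A-flat4 sounds G#5 A5 G4 Gb4.
Then write for Eb clarinet: it sounds a minor third above written, so the part must be a minor third below concert.
G#5 → E#5
A5 → F#5
G4 → E4
Gb4 → Eb4

E#5 F#5 E4 Eb4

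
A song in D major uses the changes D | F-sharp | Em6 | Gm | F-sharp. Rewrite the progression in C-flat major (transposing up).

D major up to C-flat major is a diminished seventh; each chord root moves by that interval while the quality stays the same.
D: root D up a diminished seventh → Cb, giving Cb.
F-sharp: root F-sharp up a diminished seventh → Eb, giving Eb.
Em6: root E up a diminished seventh → Db, giving Dbm6.
Gm: root G up a diminished seventh → Fb, giving Fbm.
F-sharp: root F-sharp up a diminished seventh → Eb, giving Eb.

Cb Eb Dbm6 Fbm Eb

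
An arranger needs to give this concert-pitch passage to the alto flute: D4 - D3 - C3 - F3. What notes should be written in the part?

Written C4 sounds as G3 on the alto flute, so concert pitches are written a perfect fourth up.
D4 -> G4
D3 -> G3
C3 -> F3
F3 -> Bb3

G4 G3 F3 Bb3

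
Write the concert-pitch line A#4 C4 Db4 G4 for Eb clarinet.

F##4 A3 Bb3 E4

The Eb clarinet sounds a minor third above written, so the written part must be a minor third below concert — transpose each note down.
A#4 -> F##4
C4 -> A3
Db4 -> Bb3
G4 -> E4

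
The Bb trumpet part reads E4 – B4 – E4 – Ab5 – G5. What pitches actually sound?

Written C4 on the Bb trumpet sounds as Bb3, a major second lower; apply that shift to every note.
E4 becomes D4
B4 becomes A4
E4 becomes D4
Ab5 becomes Gb5
G5 becomes F5

D4 A4 D4 Gb5 F5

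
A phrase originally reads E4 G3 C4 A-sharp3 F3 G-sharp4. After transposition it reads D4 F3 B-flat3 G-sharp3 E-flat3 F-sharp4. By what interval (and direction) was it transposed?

Take the first pair: E4 → D4. E to D spans 2 letter names, so the interval is some kind of second.
D4 to E4 is 2 semitones, which makes it a major second; the second version is lower, so the direction is down.
Checking another pair — G#4 → F#4 — gives the same interval.

down a major second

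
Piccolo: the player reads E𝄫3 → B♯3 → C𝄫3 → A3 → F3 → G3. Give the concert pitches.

Written C4 on the piccolo sounds as C5, a perfect octave higher; apply that shift to every note.
Ebb3 to Ebb4
B#3 to B#4
Cbb3 to Cbb4
A3 to A4
F3 to F4
G3 to G4

Ebb4 B#4 Cbb4 A4 F4 G4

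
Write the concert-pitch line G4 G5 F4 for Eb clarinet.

E4 E5 D4

Written C4 sounds as Eb4 on the Eb clarinet, so concert pitches are written a minor third down.
G4 to E4
G5 to E5
F4 to D4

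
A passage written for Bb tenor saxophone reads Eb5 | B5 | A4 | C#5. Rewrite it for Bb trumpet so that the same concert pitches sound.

Eb4 B4 A3 C#4

First find concert pitch: the Bb tenor saxophone sounds a major ninth below written, so Eb5 B5 A4 C#5 sounds Db4 A4 G3 B3.
Then write for Bb trumpet: it sounds a major second below written, so the part must be a major second above concert.
Db4 → Eb4
A4 → B4
G3 → A3
B3 → C#4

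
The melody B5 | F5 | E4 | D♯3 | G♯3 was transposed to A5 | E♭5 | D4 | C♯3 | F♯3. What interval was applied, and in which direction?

down a major second

Take the first pair: B5 → A5. B to A spans 2 letter names, so the interval is some kind of second.
A5 to B5 is 2 semitones, which makes it a major second; the second version is lower, so the direction is down.
Checking another pair — G#3 → F#3 — gives the same interval.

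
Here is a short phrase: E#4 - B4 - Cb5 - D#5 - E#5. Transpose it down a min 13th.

G##2 D#3 Eb3 F##3 G##3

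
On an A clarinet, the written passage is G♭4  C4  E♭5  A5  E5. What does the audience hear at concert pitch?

Eb4 A3 C5 F#5 C#5

The A clarinet sounds a minor third below written, so transpose each written note down a minor third.
Gb4 gives Eb4
C4 gives A3
Eb5 gives C5
A5 gives F#5
E5 gives C#5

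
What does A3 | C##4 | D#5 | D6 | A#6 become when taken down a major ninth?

G2 B#2 C#4 C5 G#5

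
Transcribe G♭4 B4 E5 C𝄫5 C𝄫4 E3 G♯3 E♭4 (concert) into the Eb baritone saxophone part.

Eb6 G#6 C#7 Abb6 Abb5 C#5 E#5 C6

The Eb baritone saxophone sounds a major thirteenth below written, so the written part must be a major thirteenth above concert — transpose each note up.
Gb4 → Eb6
B4 → G#6
E5 → C#7
Cbb5 → Abb6
Cbb4 → Abb5
E3 → C#5
G#3 → E#5
Eb4 → C6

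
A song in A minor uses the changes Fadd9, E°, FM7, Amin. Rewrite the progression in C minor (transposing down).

Abadd9 G° AbM7 Cmin

A minor down to C minor is a major sixth; each chord root moves by that interval while the quality stays the same.
Fadd9: root F down a major sixth → Ab, giving Abadd9.
E°: root E down a major sixth → G, giving G°.
FM7: root F down a major sixth → Ab, giving AbM7.
Amin: root A down a major sixth → C, giving Cmin.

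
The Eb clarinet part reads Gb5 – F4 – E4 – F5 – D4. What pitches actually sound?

Bbb5 Ab4 G4 Ab5 F4

The Eb clarinet sounds a minor third above written, so transpose each written note up a minor third.
Gb5 -> Bbb5
F4 -> Ab4
E4 -> G4
F5 -> Ab5
D4 -> F4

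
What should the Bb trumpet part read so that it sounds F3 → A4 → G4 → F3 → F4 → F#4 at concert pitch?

Written C4 sounds as Bb3 on the Bb trumpet, so concert pitches are written a major second up.
F3 to G3
A4 to B4
G4 to A4
F3 to G3
F4 to G4
F#4 to G#4

G3 B4 A4 G3 G4 G#4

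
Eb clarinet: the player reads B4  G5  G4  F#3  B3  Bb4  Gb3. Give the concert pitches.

The Eb clarinet sounds a minor third above written, so transpose each written note up a minor third.
B4 to D5
G5 to Bb5
G4 to Bb4
F#3 to A3
B3 to D4
Bb4 to Db5
Gb3 to Bbb3

D5 Bb5 Bb4 A3 D4 Db5 Bbb3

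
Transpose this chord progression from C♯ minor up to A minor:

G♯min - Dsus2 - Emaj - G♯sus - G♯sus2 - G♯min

C♯ minor up to A minor is a minor sixth; each chord root moves by that interval while the quality stays the same.
G♯min: root G♯ up a minor sixth → E, giving Emin.
Dsus2: root D up a minor sixth → Bb, giving Bbsus2.
Emaj: root E up a minor sixth → C, giving Cmaj.
G♯sus: root G♯ up a minor sixth → E, giving Esus.
G♯sus2: root G♯ up a minor sixth → E, giving Esus2.
G♯min: root G♯ up a minor sixth → E, giving Emin.

Emin Bbsus2 Cmaj Esus Esus2 Emin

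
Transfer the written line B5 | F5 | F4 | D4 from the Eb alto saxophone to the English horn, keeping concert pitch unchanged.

First find concert pitch: the Eb alto saxophone sounds a major sixth below written, so B5 F5 F4 D4 sounds D5 Ab4 Ab3 F3.
Then write for English horn: it sounds a perfect fifth below written, so the part must be a perfect fifth above concert.
D5 → A5
Ab4 → Eb5
Ab3 → Eb4
F3 → C4

A5 Eb5 Eb4 C4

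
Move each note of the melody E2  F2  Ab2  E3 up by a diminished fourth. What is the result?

Ab2 Bbb2 Dbb3 Ab3

E2 gives Ab2
F2 gives Bbb2
Ab2 gives Dbb3
E3 gives Ab3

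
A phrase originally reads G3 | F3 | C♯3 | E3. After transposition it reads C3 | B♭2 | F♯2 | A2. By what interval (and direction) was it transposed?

Take the first pair: G3 → C3. G to C spans 5 letter names, so the interval is some kind of fifth.
C3 to G3 is 7 semitones, which makes it a perfect fifth; the second version is lower, so the direction is down.
Checking another pair — E3 → A2 — gives the same interval.

down a perfect fifth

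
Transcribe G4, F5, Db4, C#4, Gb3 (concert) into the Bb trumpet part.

Written C4 sounds as Bb3 on the Bb trumpet, so concert pitches are written a major second up.
G4 becomes A4
F5 becomes G5
Db4 becomes Eb4
C#4 becomes D#4
Gb3 becomes Ab3

A4 G5 Eb4 D#4 Ab3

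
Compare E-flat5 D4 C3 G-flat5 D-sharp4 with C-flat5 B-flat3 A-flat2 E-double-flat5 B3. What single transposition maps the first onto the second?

From Eb5 to Cb5 is 3 letter names — a third of some quality.
Cb5 to Eb5 is 4 semitones, which makes it a major third; the second version is lower, so the direction is down.
Checking another pair — D#4 → B3 — gives the same interval.

down a major third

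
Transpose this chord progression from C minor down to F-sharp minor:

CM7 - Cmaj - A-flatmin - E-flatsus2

C minor down to F-sharp minor is a diminished fifth; each chord root moves by that interval while the quality stays the same.
CM7: root C down a diminished fifth → F#, giving F#M7.
Cmaj: root C down a diminished fifth → F#, giving F#maj.
A-flatmin: root A-flat down a diminished fifth → D, giving Dmin.
E-flatsus2: root E-flat down a diminished fifth → A, giving Asus2.

F#M7 F#maj Dmin Asus2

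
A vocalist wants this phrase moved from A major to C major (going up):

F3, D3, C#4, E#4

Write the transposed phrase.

Ab3 F3 E4 G#4

From A up to C is a minor third; apply that to each pitch.
F3 -> Ab3
D3 -> F3
C#4 -> E4
E#4 -> G#4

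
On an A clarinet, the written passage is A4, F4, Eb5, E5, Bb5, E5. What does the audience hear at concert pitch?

The A clarinet sounds a minor third below written, so transpose each written note down a minor third.
A4 → F#4
F4 → D4
Eb5 → C5
E5 → C#5
Bb5 → G5
E5 → C#5

F#4 D4 C5 C#5 G5 C#5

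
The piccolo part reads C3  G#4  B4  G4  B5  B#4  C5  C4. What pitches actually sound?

C4 G#5 B5 G5 B6 B#5 C6 C5

The piccolo sounds a perfect octave above written, so transpose each written note up a perfect octave.
C3 to C4
G#4 to G#5
B4 to B5
G4 to G5
B5 to B6
B#4 to B#5
C5 to C6
C4 to C5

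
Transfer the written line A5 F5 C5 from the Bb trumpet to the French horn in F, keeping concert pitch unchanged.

First find concert pitch: the Bb trumpet sounds a major second below written, so A5 F5 C5 sounds G5 Eb5 Bb4.
Then write for French horn in F: it sounds a perfect fifth below written, so the part must be a perfect fifth above concert.
G5 → D6
Eb5 → Bb5
Bb4 → F5

D6 Bb5 F5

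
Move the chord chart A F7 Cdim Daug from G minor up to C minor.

D Bb7 Fdim Gaug

G minor up to C minor is a perfect fourth; each chord root moves by that interval while the quality stays the same.
A: root A up a perfect fourth → D, giving D.
F7: root F up a perfect fourth → Bb, giving Bb7.
Cdim: root C up a perfect fourth → F, giving Fdim.
Daug: root D up a perfect fourth → G, giving Gaug.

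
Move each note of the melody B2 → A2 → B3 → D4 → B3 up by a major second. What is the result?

A major second up from B2 gives C#3.
A2 up a major second is B2.
B3: a second up reaches C, and 2 semitones makes it C#4.
D4: a second up reaches E, and 2 semitones makes it E4.
B3 up a major second is C#4.

C#3 B2 C#4 E4 C#4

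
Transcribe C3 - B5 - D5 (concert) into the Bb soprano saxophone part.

D3 C#6 E5

The Bb soprano saxophone sounds a major second below written, so the written part must be a major second above concert — transpose each note up.
C3 → D3
B5 → C#6
D5 → E5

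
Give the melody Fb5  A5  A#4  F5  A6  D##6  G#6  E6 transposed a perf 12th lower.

A perfect twelfth down from Fb5 gives Bbb3.
A5: a twelfth down reaches D, and 19 semitones makes it D4.
A#4 down a perfect twelfth is D#3.
A perfect twelfth down from F5 gives Bb3.
A6: a twelfth down reaches D, and 19 semitones makes it D5.
D##6 down a perfect twelfth is G##4.
G#6: a twelfth down reaches C, and 19 semitones makes it C#5.
E6: a twelfth down reaches A, and 19 semitones makes it A4.

Bbb3 D4 D#3 Bb3 D5 G##4 C#5 A4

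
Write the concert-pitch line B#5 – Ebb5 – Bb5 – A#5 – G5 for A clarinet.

Written C4 sounds as A3 on the A clarinet, so concert pitches are written a minor third up.
B#5 to D#6
Ebb5 to Gbb5
Bb5 to Db6
A#5 to C#6
G5 to Bb5

D#6 Gbb5 Db6 C#6 Bb5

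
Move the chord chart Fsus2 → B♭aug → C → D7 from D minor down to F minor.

Absus2 Dbaug Eb F7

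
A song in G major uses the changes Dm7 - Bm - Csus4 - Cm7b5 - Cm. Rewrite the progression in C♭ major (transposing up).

Gbm7 Ebm Fbsus4 Fbm7b5 Fbm

G major up to C♭ major is a diminished fourth; each chord root moves by that interval while the quality stays the same.
Dm7: root D up a diminished fourth → Gb, giving Gbm7.
Bm: root B up a diminished fourth → Eb, giving Ebm.
Csus4: root C up a diminished fourth → Fb, giving Fbsus4.
Cm7b5: root C up a diminished fourth → Fb, giving Fbm7b5.
Cm: root C up a diminished fourth → Fb, giving Fbm.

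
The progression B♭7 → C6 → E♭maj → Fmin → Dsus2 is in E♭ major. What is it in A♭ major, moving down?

Eb7 F6 Abmaj Bbmin Gsus2

E♭ major down to A♭ major is a perfect fifth; each chord root moves by that interval while the quality stays the same.
B♭7: root B♭ down a perfect fifth → Eb, giving Eb7.
C6: root C down a perfect fifth → F, giving F6.
E♭maj: root E♭ down a perfect fifth → Ab, giving Abmaj.
Fmin: root F down a perfect fifth → Bb, giving Bbmin.
Dsus2: root D down a perfect fifth → G, giving Gsus2.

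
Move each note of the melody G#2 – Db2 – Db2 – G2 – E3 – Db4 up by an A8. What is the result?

G##3 D3 D3 G#3 E#4 D5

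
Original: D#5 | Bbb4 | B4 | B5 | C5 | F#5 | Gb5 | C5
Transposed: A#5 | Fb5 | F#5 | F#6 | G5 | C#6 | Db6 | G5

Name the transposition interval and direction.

up a perfect fifth

From D#5 to A#5 is 5 letter names — a fifth of some quality.
D#5 to A#5 is 7 semitones, which makes it a perfect fifth; the second version is higher, so the direction is up.
Checking another pair — C5 → G5 — gives the same interval.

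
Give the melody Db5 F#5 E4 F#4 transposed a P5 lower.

Gb4 B4 A3 B3

Db5 gives Gb4
F#5 gives B4
E4 gives A3
F#4 gives B3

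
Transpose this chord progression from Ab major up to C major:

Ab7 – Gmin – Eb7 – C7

C7 Bmin G7 E7

Ab major up to C major is a major third; each chord root moves by that interval while the quality stays the same.
Ab7: root Ab up a major third → C, giving C7.
Gmin: root G up a major third → B, giving Bmin.
Eb7: root Eb up a major third → G, giving G7.
C7: root C up a major third → E, giving E7.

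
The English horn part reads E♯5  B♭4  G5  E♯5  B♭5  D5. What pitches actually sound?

The English horn sounds a perfect fifth below written, so transpose each written note down a perfect fifth.
E#5 gives A#4
Bb4 gives Eb4
G5 gives C5
E#5 gives A#4
Bb5 gives Eb5
D5 gives G4

A#4 Eb4 C5 A#4 Eb5 G4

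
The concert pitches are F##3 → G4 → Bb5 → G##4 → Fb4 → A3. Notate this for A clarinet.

A#3 Bb4 Db6 B#4 Abb4 C4

Written C4 sounds as A3 on the A clarinet, so concert pitches are written a minor third up.
F##3 gives A#3
G4 gives Bb4
Bb5 gives Db6
G##4 gives B#4
Fb4 gives Abb4
A3 gives C4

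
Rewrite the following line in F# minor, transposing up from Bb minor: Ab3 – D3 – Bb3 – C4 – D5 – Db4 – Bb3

Bb minor to F# minor up is an augmented fifth, so every note moves up by that interval.
Ab3 to E4
D3 to A#3
Bb3 to F#4
C4 to G#4
D5 to A#5
Db4 to A4
Bb3 to F#4

E4 A#3 F#4 G#4 A#5 A4 F#4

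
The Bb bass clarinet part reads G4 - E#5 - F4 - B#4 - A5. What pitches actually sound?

F3 D#4 Eb3 A#3 G4

The Bb bass clarinet sounds a major ninth below written, so transpose each written note down a major ninth.
G4 gives F3
E#5 gives D#4
F4 gives Eb3
B#4 gives A#3
A5 gives G4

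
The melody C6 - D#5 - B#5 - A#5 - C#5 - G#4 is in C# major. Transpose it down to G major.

C# major to G major down is an augmented fourth, so every note moves down by that interval.
C6 -> Gb5
D#5 -> A4
B#5 -> F#5
A#5 -> E5
C#5 -> G4
G#4 -> D4

Gb5 A4 F#5 E5 G4 D4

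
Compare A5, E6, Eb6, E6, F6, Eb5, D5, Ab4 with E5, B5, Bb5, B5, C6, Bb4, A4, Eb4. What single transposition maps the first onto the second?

down a perfect fourth

From A5 to E5 is 4 letter names — a fourth of some quality.
E5 to A5 is 5 semitones, which makes it a perfect fourth; the second version is lower, so the direction is down.
Checking another pair — Ab4 → Eb4 — gives the same interval.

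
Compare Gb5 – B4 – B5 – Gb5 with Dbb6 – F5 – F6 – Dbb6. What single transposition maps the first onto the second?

up a diminished fifth

Take the first pair: Gb5 → Dbb6. G to D spans 5 letter names, so the interval is some kind of fifth.
Gb5 to Dbb6 is 6 semitones, which makes it a diminished fifth; the second version is higher, so the direction is up.
Checking another pair — Gb5 → Dbb6 — gives the same interval.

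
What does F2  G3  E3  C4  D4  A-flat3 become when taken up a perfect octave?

A perfect octave up from F2 gives F3.
G3: an octave up reaches G, and 12 semitones makes it G4.
E3 up a perfect octave is E4.
C4: an octave up reaches C, and 12 semitones makes it C5.
D4 up a perfect octave is D5.
A perfect octave up from Ab3 gives Ab4.

F3 G4 E4 C5 D5 Ab4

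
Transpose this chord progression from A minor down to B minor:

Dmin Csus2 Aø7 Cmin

A minor down to B minor is a minor seventh; each chord root moves by that interval while the quality stays the same.
Dmin: root D down a minor seventh → E, giving Emin.
Csus2: root C down a minor seventh → D, giving Dsus2.
Aø7: root A down a minor seventh → B, giving Bø7.
Cmin: root C down a minor seventh → D, giving Dmin.

Emin Dsus2 Bø7 Dmin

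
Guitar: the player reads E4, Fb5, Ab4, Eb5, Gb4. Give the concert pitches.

Written C4 on the guitar sounds as C3, a perfect octave lower; apply that shift to every note.
E4 becomes E3
Fb5 becomes Fb4
Ab4 becomes Ab3
Eb5 becomes Eb4
Gb4 becomes Gb3

E3 Fb4 Ab3 Eb4 Gb3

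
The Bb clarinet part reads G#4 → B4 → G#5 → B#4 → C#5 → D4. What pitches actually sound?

The Bb clarinet sounds a major second below written, so transpose each written note down a major second.
G#4 gives F#4
B4 gives A4
G#5 gives F#5
B#4 gives A#4
C#5 gives B4
D4 gives C4

F#4 A4 F#5 A#4 B4 C4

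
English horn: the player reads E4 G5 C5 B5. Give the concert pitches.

A3 C5 F4 E5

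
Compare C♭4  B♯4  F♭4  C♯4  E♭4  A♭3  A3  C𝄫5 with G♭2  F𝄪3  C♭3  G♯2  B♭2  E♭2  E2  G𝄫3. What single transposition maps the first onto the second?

From Cb4 to Gb2 is 11 letter names — an eleventh of some quality.
Gb2 to Cb4 is 17 semitones, which makes it a perfect eleventh; the second version is lower, so the direction is down.
Checking another pair — Cbb5 → Gbb3 — gives the same interval.

down a perfect eleventh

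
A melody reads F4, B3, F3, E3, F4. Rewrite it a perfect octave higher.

F4 -> F5
B3 -> B4
F3 -> F4
E3 -> E4
F4 -> F5

F5 B4 F4 E4 F5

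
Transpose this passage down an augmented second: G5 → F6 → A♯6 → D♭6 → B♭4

G5 down an augmented second is Fb5.
An augmented second down from F6 gives Ebb6.
A#6: a second down reaches G, and 3 semitones makes it G6.
Db6 down an augmented second is Cbb6.
Bb4 down an augmented second is Abb4.

Fb5 Ebb6 G6 Cbb6 Abb4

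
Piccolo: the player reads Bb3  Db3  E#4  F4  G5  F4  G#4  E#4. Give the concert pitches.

Bb4 Db4 E#5 F5 G6 F5 G#5 E#5

Written C4 on the piccolo sounds as C5, a perfect octave higher; apply that shift to every note.
Bb3 gives Bb4
Db3 gives Db4
E#4 gives E#5
F4 gives F5
G5 gives G6
F4 gives F5
G#4 gives G#5
E#4 gives E#5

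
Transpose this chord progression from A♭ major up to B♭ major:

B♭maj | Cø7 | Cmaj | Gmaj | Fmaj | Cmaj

Cmaj Dø7 Dmaj Amaj Gmaj Dmaj

A♭ major up to B♭ major is a major second; each chord root moves by that interval while the quality stays the same.
B♭maj: root B♭ up a major second → C, giving Cmaj.
Cø7: root C up a major second → D, giving Dø7.
Cmaj: root C up a major second → D, giving Dmaj.
Gmaj: root G up a major second → A, giving Amaj.
Fmaj: root F up a major second → G, giving Gmaj.
Cmaj: root C up a major second → D, giving Dmaj.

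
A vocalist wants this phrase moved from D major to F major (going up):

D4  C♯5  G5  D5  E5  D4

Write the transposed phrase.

F4 E5 Bb5 F5 G5 F4

From D up to F is a minor third; apply that to each pitch.
D4 becomes F4
C#5 becomes E5
G5 becomes Bb5
D5 becomes F5
E5 becomes G5
D4 becomes F4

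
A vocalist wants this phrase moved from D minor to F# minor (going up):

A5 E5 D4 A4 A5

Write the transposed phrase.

C#6 G#5 F#4 C#5 C#6

From D up to F# is a major third; apply that to each pitch.
A5 gives C#6
E5 gives G#5
D4 gives F#4
A4 gives C#5
A5 gives C#6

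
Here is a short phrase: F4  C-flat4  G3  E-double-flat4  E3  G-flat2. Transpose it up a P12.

C6 Gb5 D5 Bbb5 B4 Db4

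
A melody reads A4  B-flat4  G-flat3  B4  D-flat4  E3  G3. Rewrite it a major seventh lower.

Bb3 Cb4 Abb2 C4 Ebb3 F2 Ab2

A4 gives Bb3
Bb4 gives Cb4
Gb3 gives Abb2
B4 gives C4
Db4 gives Ebb3
E3 gives F2
G3 gives Ab2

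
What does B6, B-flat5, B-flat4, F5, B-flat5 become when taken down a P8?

B6 -> B5
Bb5 -> Bb4
Bb4 -> Bb3
F5 -> F4
Bb5 -> Bb4

B5 Bb4 Bb3 F4 Bb4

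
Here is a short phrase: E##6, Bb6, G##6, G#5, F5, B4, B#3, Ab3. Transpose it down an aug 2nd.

D#6 Abb6 F#6 F5 Ebb5 Ab4 A3 Gbb3

An augmented second down from E##6 gives D#6.
An augmented second down from Bb6 gives Abb6.
G##6: a second down reaches F, and 3 semitones makes it F#6.
G#5 down an augmented second is F5.
An augmented second down from F5 gives Ebb5.
B4 down an augmented second is Ab4.
An augmented second down from B#3 gives A3.
Ab3 down an augmented second is Gbb3.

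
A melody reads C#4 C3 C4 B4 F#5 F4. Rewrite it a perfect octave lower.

C#3 C2 C3 B3 F#4 F3

C#4 → C#3
C3 → C2
C4 → C3
B4 → B3
F#5 → F#4
F4 → F3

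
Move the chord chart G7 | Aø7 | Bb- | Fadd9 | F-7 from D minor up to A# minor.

D minor up to A# minor is an augmented fifth; each chord root moves by that interval while the quality stays the same.
G7: root G up an augmented fifth → D#, giving D#7.
Aø7: root A up an augmented fifth → E#, giving E#ø7.
Bb-: root Bb up an augmented fifth → F#, giving F#-.
Fadd9: root F up an augmented fifth → C#, giving C#add9.
F-7: root F up an augmented fifth → C#, giving C#-7.

D#7 E#ø7 F#- C#add9 C#-7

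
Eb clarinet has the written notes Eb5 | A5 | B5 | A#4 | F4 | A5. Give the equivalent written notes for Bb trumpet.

Ab5 D6 E6 D#5 Bb4 D6

First find concert pitch: the Eb clarinet sounds a minor third above written, so Eb5 A5 B5 A#4 F4 A5 sounds Gb5 C6 D6 C#5 Ab4 C6.
Then write for Bb trumpet: it sounds a major second below written, so the part must be a major second above concert.
Gb5 → Ab5
C6 → D6
D6 → E6
C#5 → D#5
Ab4 → Bb4
C6 → D6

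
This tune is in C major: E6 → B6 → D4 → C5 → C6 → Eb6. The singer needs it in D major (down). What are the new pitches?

C major to D major down is a minor seventh, so every note moves down by that interval.
E6 -> F#5
B6 -> C#6
D4 -> E3
C5 -> D4
C6 -> D5
Eb6 -> F5

F#5 C#6 E3 D4 D5 F5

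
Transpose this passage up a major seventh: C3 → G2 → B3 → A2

B3 F#3 A#4 G#3

A major seventh up from C3 gives B3.
G2 up a major seventh is F#3.
B3: a seventh up reaches A, and 11 semitones makes it A#4.
A2: a seventh up reaches G, and 11 semitones makes it G#3.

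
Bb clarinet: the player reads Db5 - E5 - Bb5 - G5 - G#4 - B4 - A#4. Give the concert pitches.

Cb5 D5 Ab5 F5 F#4 A4 G#4

The Bb clarinet sounds a major second below written, so transpose each written note down a major second.
Db5 -> Cb5
E5 -> D5
Bb5 -> Ab5
G5 -> F5
G#4 -> F#4
B4 -> A4
A#4 -> G#4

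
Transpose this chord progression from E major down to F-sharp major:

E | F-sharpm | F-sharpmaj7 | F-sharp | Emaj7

E major down to F-sharp major is a minor seventh; each chord root moves by that interval while the quality stays the same.
E: root E down a minor seventh → F#, giving F#.
F-sharpm: root F-sharp down a minor seventh → G#, giving G#m.
F-sharpmaj7: root F-sharp down a minor seventh → G#, giving G#maj7.
F-sharp: root F-sharp down a minor seventh → G#, giving G#.
Emaj7: root E down a minor seventh → F#, giving F#maj7.

F# G#m G#maj7 G# F#maj7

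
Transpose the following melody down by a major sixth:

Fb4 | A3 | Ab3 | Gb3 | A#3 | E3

Abb3 C3 Cb3 Bbb2 C#3 G2

A major sixth down from Fb4 gives Abb3.
A3: a sixth down reaches C, and 9 semitones makes it C3.
A major sixth down from Ab3 gives Cb3.
A major sixth down from Gb3 gives Bbb2.
A#3 down a major sixth is C#3.
E3 down a major sixth is G2.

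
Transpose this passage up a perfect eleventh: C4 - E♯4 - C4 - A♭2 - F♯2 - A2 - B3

C4 -> F5
E#4 -> A#5
C4 -> F5
Ab2 -> Db4
F#2 -> B3
A2 -> D4
B3 -> E5

F5 A#5 F5 Db4 B3 D4 E5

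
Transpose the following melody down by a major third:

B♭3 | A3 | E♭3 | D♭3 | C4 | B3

Bb3 -> Gb3
A3 -> F3
Eb3 -> Cb3
Db3 -> Bbb2
C4 -> Ab3
B3 -> G3

Gb3 F3 Cb3 Bbb2 Ab3 G3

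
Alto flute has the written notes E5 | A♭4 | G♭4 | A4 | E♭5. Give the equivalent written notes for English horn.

First find concert pitch: the alto flute sounds a perfect fourth below written, so E5 A♭4 G♭4 A4 E♭5 sounds B4 Eb4 Db4 E4 Bb4.
Then write for English horn: it sounds a perfect fifth below written, so the part must be a perfect fifth above concert.
B4 → F#5
Eb4 → Bb4
Db4 → Ab4
E4 → B4
Bb4 → F5

F#5 Bb4 Ab4 B4 F5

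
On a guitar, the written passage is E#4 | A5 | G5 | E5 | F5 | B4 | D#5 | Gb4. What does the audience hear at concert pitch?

Written C4 on the guitar sounds as C3, a perfect octave lower; apply that shift to every note.
E#4 → E#3
A5 → A4
G5 → G4
E5 → E4
F5 → F4
B4 → B3
D#5 → D#4
Gb4 → Gb3

E#3 A4 G4 E4 F4 B3 D#4 Gb3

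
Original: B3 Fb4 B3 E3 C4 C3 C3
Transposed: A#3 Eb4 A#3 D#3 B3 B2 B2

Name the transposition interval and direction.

down a minor second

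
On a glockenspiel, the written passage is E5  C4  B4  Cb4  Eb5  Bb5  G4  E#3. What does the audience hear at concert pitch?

E7 C6 B6 Cb6 Eb7 Bb7 G6 E#5

Written C4 on the glockenspiel sounds as C6, a perfect fifteenth higher; apply that shift to every note.
E5 becomes E7
C4 becomes C6
B4 becomes B6
Cb4 becomes Cb6
Eb5 becomes Eb7
Bb5 becomes Bb7
G4 becomes G6
E#3 becomes E#5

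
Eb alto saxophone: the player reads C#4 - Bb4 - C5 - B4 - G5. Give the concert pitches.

Written C4 on the Eb alto saxophone sounds as Eb3, a major sixth lower; apply that shift to every note.
C#4 → E3
Bb4 → Db4
C5 → Eb4
B4 → D4
G5 → Bb4

E3 Db4 Eb4 D4 Bb4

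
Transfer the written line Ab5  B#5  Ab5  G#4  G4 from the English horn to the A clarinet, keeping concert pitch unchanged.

First find concert pitch: the English horn sounds a perfect fifth below written, so Ab5 B#5 Ab5 G#4 G4 sounds Db5 E#5 Db5 C#4 C4.
Then write for A clarinet: it sounds a minor third below written, so the part must be a minor third above concert.
Db5 → Fb5
E#5 → G#5
Db5 → Fb5
C#4 → E4
C4 → Eb4

Fb5 G#5 Fb5 E4 Eb4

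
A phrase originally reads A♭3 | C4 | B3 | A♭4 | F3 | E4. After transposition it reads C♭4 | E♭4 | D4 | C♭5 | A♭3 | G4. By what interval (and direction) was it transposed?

up a minor third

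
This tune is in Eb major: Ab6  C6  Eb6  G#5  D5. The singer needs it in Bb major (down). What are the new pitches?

Eb major to Bb major down is a perfect fourth, so every note moves down by that interval.
Ab6 to Eb6
C6 to G5
Eb6 to Bb5
G#5 to D#5
D5 to A4

Eb6 G5 Bb5 D#5 A4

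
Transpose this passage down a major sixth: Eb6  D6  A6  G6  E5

Gb5 F5 C6 Bb5 G4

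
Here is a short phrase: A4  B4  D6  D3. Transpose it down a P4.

E4 F#4 A5 A2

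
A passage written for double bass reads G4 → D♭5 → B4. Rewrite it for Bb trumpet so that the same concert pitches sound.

A3 Eb4 C#4

First find concert pitch: the double bass sounds a perfect octave below written, so G4 D♭5 B4 sounds G3 Db4 B3.
Then write for Bb trumpet: it sounds a major second below written, so the part must be a major second above concert.
G3 → A3
Db4 → Eb4
B3 → C#4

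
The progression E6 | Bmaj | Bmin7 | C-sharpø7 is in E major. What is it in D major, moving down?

D6 Amaj Amin7 Bø7

E major down to D major is a major second; each chord root moves by that interval while the quality stays the same.
E6: root E down a major second → D, giving D6.
Bmaj: root B down a major second → A, giving Amaj.
Bmin7: root B down a major second → A, giving Amin7.
C-sharpø7: root C-sharp down a major second → B, giving Bø7.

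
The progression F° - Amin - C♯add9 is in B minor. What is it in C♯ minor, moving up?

B minor up to C♯ minor is a major second; each chord root moves by that interval while the quality stays the same.
F°: root F up a major second → G, giving G°.
Amin: root A up a major second → B, giving Bmin.
C♯add9: root C♯ up a major second → D#, giving D#add9.

G° Bmin D#add9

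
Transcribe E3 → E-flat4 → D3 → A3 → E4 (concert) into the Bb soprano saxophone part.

Written C4 sounds as Bb3 on the Bb soprano saxophone, so concert pitches are written a major second up.
E3 becomes F#3
Eb4 becomes F4
D3 becomes E3
A3 becomes B3
E4 becomes F#4

F#3 F4 E3 B3 F#4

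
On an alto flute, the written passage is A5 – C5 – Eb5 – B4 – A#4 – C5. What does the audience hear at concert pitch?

E5 G4 Bb4 F#4 E#4 G4

Written C4 on the alto flute sounds as G3, a perfect fourth lower; apply that shift to every note.
A5 becomes E5
C5 becomes G4
Eb5 becomes Bb4
B4 becomes F#4
A#4 becomes E#4
C5 becomes G4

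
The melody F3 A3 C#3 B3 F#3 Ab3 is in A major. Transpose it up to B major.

G3 B3 D#3 C#4 G#3 Bb3

From A up to B is a major second; apply that to each pitch.
F3 becomes G3
A3 becomes B3
C#3 becomes D#3
B3 becomes C#4
F#3 becomes G#3
Ab3 becomes Bb3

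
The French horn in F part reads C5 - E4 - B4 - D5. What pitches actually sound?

The French horn in F sounds a perfect fifth below written, so transpose each written note down a perfect fifth.
C5 becomes F4
E4 becomes A3
B4 becomes E4
D5 becomes G4

F4 A3 E4 G4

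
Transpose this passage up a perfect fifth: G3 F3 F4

G3 gives D4
F3 gives C4
F4 gives C5

D4 C4 C5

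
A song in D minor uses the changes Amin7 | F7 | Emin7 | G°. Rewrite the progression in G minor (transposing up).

D minor up to G minor is a perfect fourth; each chord root moves by that interval while the quality stays the same.
Amin7: root A up a perfect fourth → D, giving Dmin7.
F7: root F up a perfect fourth → Bb, giving Bb7.
Emin7: root E up a perfect fourth → A, giving Amin7.
G°: root G up a perfect fourth → C, giving C°.

Dmin7 Bb7 Amin7 C°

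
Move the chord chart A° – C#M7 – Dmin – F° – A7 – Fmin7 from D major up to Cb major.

D major up to Cb major is a diminished seventh; each chord root moves by that interval while the quality stays the same.
A°: root A up a diminished seventh → Gb, giving Gb°.
C#M7: root C# up a diminished seventh → Bb, giving BbM7.
Dmin: root D up a diminished seventh → Cb, giving Cbmin.
F°: root F up a diminished seventh → Ebb, giving Ebb°.
A7: root A up a diminished seventh → Gb, giving Gb7.
Fmin7: root F up a diminished seventh → Ebb, giving Ebbmin7.

Gb° BbM7 Cbmin Ebb° Gb7 Ebbmin7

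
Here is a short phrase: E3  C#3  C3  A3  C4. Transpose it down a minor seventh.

F#2 D#2 D2 B2 D3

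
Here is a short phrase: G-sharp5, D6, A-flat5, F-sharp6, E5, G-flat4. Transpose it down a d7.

G#5 gives A##4
D6 gives E#5
Ab5 gives B4
F#6 gives G##5
E5 gives F##4
Gb4 gives A3

A##4 E#5 B4 G##5 F##4 A3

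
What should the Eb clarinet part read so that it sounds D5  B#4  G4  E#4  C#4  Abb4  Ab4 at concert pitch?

Written C4 sounds as Eb4 on the Eb clarinet, so concert pitches are written a minor third down.
D5 gives B4
B#4 gives G##4
G4 gives E4
E#4 gives C##4
C#4 gives A#3
Abb4 gives Fb4
Ab4 gives F4

B4 G##4 E4 C##4 A#3 Fb4 F4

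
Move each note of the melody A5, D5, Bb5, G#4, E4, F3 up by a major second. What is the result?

B5 E5 C6 A#4 F#4 G3

A5: a second up reaches B, and 2 semitones makes it B5.
D5: a second up reaches E, and 2 semitones makes it E5.
A major second up from Bb5 gives C6.
G#4: a second up reaches A, and 2 semitones makes it A#4.
E4 up a major second is F#4.
F3 up a major second is G3.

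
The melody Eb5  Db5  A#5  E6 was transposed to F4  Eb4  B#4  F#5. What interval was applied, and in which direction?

From Eb5 to F4 is 7 letter names — a seventh of some quality.
F4 to Eb5 is 10 semitones, which makes it a minor seventh; the second version is lower, so the direction is down.
Checking another pair — E6 → F#5 — gives the same interval.

down a minor seventh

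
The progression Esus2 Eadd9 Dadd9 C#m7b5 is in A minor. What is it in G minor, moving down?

Dsus2 Dadd9 Cadd9 Bm7b5

A minor down to G minor is a major second; each chord root moves by that interval while the quality stays the same.
Esus2: root E down a major second → D, giving Dsus2.
Eadd9: root E down a major second → D, giving Dadd9.
Dadd9: root D down a major second → C, giving Cadd9.
C#m7b5: root C# down a major second → B, giving Bm7b5.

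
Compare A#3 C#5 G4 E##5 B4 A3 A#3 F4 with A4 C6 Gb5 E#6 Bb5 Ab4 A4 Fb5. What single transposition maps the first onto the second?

up a diminished octave

From A#3 to A4 is 8 letter names — an octave of some quality.
A#3 to A4 is 11 semitones, which makes it a diminished octave; the second version is higher, so the direction is up.
Checking another pair — F4 → Fb5 — gives the same interval.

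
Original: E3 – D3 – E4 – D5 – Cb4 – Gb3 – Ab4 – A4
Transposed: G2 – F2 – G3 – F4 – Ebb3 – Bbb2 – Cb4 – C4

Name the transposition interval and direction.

down a major sixth

From E3 to G2 is 6 letter names — a sixth of some quality.
G2 to E3 is 9 semitones, which makes it a major sixth; the second version is lower, so the direction is down.
Checking another pair — A4 → C4 — gives the same interval.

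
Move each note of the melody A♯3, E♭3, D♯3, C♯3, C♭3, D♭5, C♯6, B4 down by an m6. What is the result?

A minor sixth down from A#3 gives C##3.
A minor sixth down from Eb3 gives G2.
A minor sixth down from D#3 gives F##2.
C#3: a sixth down reaches E, and 8 semitones makes it E#2.
Cb3 down a minor sixth is Eb2.
A minor sixth down from Db5 gives F4.
C#6 down a minor sixth is E#5.
A minor sixth down from B4 gives D#4.

C##3 G2 F##2 E#2 Eb2 F4 E#5 D#4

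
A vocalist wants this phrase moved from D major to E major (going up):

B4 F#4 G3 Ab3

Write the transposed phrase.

C#5 G#4 A3 Bb3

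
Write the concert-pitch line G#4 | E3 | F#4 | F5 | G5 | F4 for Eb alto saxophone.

E#5 C#4 D#5 D6 E6 D5

The Eb alto saxophone sounds a major sixth below written, so the written part must be a major sixth above concert — transpose each note up.
G#4 → E#5
E3 → C#4
F#4 → D#5
F5 → D6
G5 → E6
F4 → D5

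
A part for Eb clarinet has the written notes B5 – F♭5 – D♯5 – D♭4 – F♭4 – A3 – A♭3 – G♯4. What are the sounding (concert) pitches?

D6 Abb5 F#5 Fb4 Abb4 C4 Cb4 B4

The Eb clarinet sounds a minor third above written, so transpose each written note up a minor third.
B5 gives D6
Fb5 gives Abb5
D#5 gives F#5
Db4 gives Fb4
Fb4 gives Abb4
A3 gives C4
Ab3 gives Cb4
G#4 gives B4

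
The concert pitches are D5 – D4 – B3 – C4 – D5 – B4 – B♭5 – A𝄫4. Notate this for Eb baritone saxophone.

B6 B5 G#5 A5 B6 G#6 G7 Fb6

The Eb baritone saxophone sounds a major thirteenth below written, so the written part must be a major thirteenth above concert — transpose each note up.
D5 becomes B6
D4 becomes B5
B3 becomes G#5
C4 becomes A5
D5 becomes B6
B4 becomes G#6
Bb5 becomes G7
Abb4 becomes Fb6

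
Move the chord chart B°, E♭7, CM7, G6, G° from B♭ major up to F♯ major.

B♭ major up to F♯ major is an augmented fifth; each chord root moves by that interval while the quality stays the same.
B°: root B up an augmented fifth → F##, giving F##°.
E♭7: root E♭ up an augmented fifth → B, giving B7.
CM7: root C up an augmented fifth → G#, giving G#M7.
G6: root G up an augmented fifth → D#, giving D#6.
G°: root G up an augmented fifth → D#, giving D#°.

F##° B7 G#M7 D#6 D#°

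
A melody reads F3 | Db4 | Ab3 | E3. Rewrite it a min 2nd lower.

A minor second down from F3 gives E3.
A minor second down from Db4 gives C4.
Ab3 down a minor second is G3.
E3 down a minor second is D#3.

E3 C4 G3 D#3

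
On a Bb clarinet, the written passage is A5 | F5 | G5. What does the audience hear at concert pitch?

G5 Eb5 F5

Written C4 on the Bb clarinet sounds as Bb3, a major second lower; apply that shift to every note.
A5 -> G5
F5 -> Eb5
G5 -> F5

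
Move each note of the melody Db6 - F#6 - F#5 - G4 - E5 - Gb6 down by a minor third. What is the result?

Bb5 D#6 D#5 E4 C#5 Eb6

Db6 gives Bb5
F#6 gives D#6
F#5 gives D#5
G4 gives E4
E5 gives C#5
Gb6 gives Eb6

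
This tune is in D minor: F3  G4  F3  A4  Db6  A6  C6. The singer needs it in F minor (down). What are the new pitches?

From D down to F is a major sixth; apply that to each pitch.
F3 -> Ab2
G4 -> Bb3
F3 -> Ab2
A4 -> C4
Db6 -> Fb5
A6 -> C6
C6 -> Eb5

Ab2 Bb3 Ab2 C4 Fb5 C6 Eb5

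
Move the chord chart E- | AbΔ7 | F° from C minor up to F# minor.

C minor up to F# minor is an augmented fourth; each chord root moves by that interval while the quality stays the same.
E-: root E up an augmented fourth → A#, giving A#-.
AbΔ7: root Ab up an augmented fourth → D, giving DΔ7.
F°: root F up an augmented fourth → B, giving B°.

A#- DΔ7 B°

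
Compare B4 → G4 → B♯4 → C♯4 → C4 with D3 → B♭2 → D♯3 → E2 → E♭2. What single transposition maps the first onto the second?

down a major thirteenth

Take the first pair: B4 → D3. B to D spans 13 letter names, so the interval is some kind of thirteenth.
D3 to B4 is 21 semitones, which makes it a major thirteenth; the second version is lower, so the direction is down.
Checking another pair — C4 → Eb2 — gives the same interval.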